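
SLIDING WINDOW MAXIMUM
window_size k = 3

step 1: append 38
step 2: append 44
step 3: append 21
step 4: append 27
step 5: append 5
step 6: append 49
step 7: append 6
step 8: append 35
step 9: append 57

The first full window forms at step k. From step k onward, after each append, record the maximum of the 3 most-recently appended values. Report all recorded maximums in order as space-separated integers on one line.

step 1: append 38 -> window=[38] (not full yet)
step 2: append 44 -> window=[38, 44] (not full yet)
step 3: append 21 -> window=[38, 44, 21] -> max=44
step 4: append 27 -> window=[44, 21, 27] -> max=44
step 5: append 5 -> window=[21, 27, 5] -> max=27
step 6: append 49 -> window=[27, 5, 49] -> max=49
step 7: append 6 -> window=[5, 49, 6] -> max=49
step 8: append 35 -> window=[49, 6, 35] -> max=49
step 9: append 57 -> window=[6, 35, 57] -> max=57

Answer: 44 44 27 49 49 49 57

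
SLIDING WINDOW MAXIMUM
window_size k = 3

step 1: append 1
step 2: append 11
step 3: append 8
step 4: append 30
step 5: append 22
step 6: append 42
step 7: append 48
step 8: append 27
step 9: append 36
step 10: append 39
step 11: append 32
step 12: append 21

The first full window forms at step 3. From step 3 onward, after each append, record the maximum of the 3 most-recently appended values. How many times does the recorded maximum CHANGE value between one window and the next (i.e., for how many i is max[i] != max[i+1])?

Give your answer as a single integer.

step 1: append 1 -> window=[1] (not full yet)
step 2: append 11 -> window=[1, 11] (not full yet)
step 3: append 8 -> window=[1, 11, 8] -> max=11
step 4: append 30 -> window=[11, 8, 30] -> max=30
step 5: append 22 -> window=[8, 30, 22] -> max=30
step 6: append 42 -> window=[30, 22, 42] -> max=42
step 7: append 48 -> window=[22, 42, 48] -> max=48
step 8: append 27 -> window=[42, 48, 27] -> max=48
step 9: append 36 -> window=[48, 27, 36] -> max=48
step 10: append 39 -> window=[27, 36, 39] -> max=39
step 11: append 32 -> window=[36, 39, 32] -> max=39
step 12: append 21 -> window=[39, 32, 21] -> max=39
Recorded maximums: 11 30 30 42 48 48 48 39 39 39
Changes between consecutive maximums: 4

Answer: 4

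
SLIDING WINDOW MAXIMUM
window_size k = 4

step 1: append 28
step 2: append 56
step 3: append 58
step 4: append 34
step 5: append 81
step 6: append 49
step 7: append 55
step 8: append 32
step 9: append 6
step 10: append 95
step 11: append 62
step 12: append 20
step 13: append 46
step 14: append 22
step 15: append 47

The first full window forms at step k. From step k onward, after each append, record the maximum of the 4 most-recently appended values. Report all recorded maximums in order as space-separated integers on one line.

Answer: 58 81 81 81 81 55 95 95 95 95 62 47

Derivation:
step 1: append 28 -> window=[28] (not full yet)
step 2: append 56 -> window=[28, 56] (not full yet)
step 3: append 58 -> window=[28, 56, 58] (not full yet)
step 4: append 34 -> window=[28, 56, 58, 34] -> max=58
step 5: append 81 -> window=[56, 58, 34, 81] -> max=81
step 6: append 49 -> window=[58, 34, 81, 49] -> max=81
step 7: append 55 -> window=[34, 81, 49, 55] -> max=81
step 8: append 32 -> window=[81, 49, 55, 32] -> max=81
step 9: append 6 -> window=[49, 55, 32, 6] -> max=55
step 10: append 95 -> window=[55, 32, 6, 95] -> max=95
step 11: append 62 -> window=[32, 6, 95, 62] -> max=95
step 12: append 20 -> window=[6, 95, 62, 20] -> max=95
step 13: append 46 -> window=[95, 62, 20, 46] -> max=95
step 14: append 22 -> window=[62, 20, 46, 22] -> max=62
step 15: append 47 -> window=[20, 46, 22, 47] -> max=47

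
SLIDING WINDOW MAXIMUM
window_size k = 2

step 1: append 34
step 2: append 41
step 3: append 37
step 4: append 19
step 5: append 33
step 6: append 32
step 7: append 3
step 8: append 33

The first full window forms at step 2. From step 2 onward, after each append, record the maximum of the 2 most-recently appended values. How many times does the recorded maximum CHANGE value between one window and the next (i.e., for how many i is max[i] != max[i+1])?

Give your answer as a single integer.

step 1: append 34 -> window=[34] (not full yet)
step 2: append 41 -> window=[34, 41] -> max=41
step 3: append 37 -> window=[41, 37] -> max=41
step 4: append 19 -> window=[37, 19] -> max=37
step 5: append 33 -> window=[19, 33] -> max=33
step 6: append 32 -> window=[33, 32] -> max=33
step 7: append 3 -> window=[32, 3] -> max=32
step 8: append 33 -> window=[3, 33] -> max=33
Recorded maximums: 41 41 37 33 33 32 33
Changes between consecutive maximums: 4

Answer: 4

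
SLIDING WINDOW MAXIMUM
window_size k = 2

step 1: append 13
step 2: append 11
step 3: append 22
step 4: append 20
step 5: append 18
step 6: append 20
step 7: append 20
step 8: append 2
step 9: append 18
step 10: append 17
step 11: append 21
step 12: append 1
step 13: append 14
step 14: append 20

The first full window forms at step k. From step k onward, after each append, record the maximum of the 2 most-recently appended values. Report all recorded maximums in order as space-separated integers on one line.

Answer: 13 22 22 20 20 20 20 18 18 21 21 14 20

Derivation:
step 1: append 13 -> window=[13] (not full yet)
step 2: append 11 -> window=[13, 11] -> max=13
step 3: append 22 -> window=[11, 22] -> max=22
step 4: append 20 -> window=[22, 20] -> max=22
step 5: append 18 -> window=[20, 18] -> max=20
step 6: append 20 -> window=[18, 20] -> max=20
step 7: append 20 -> window=[20, 20] -> max=20
step 8: append 2 -> window=[20, 2] -> max=20
step 9: append 18 -> window=[2, 18] -> max=18
step 10: append 17 -> window=[18, 17] -> max=18
step 11: append 21 -> window=[17, 21] -> max=21
step 12: append 1 -> window=[21, 1] -> max=21
step 13: append 14 -> window=[1, 14] -> max=14
step 14: append 20 -> window=[14, 20] -> max=20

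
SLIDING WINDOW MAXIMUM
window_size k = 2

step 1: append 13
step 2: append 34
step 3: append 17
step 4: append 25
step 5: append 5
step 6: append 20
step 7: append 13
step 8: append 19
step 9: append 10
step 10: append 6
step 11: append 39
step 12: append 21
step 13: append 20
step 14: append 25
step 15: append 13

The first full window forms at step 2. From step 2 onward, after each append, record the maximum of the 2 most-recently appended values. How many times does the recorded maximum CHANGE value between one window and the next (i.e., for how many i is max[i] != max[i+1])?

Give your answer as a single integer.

step 1: append 13 -> window=[13] (not full yet)
step 2: append 34 -> window=[13, 34] -> max=34
step 3: append 17 -> window=[34, 17] -> max=34
step 4: append 25 -> window=[17, 25] -> max=25
step 5: append 5 -> window=[25, 5] -> max=25
step 6: append 20 -> window=[5, 20] -> max=20
step 7: append 13 -> window=[20, 13] -> max=20
step 8: append 19 -> window=[13, 19] -> max=19
step 9: append 10 -> window=[19, 10] -> max=19
step 10: append 6 -> window=[10, 6] -> max=10
step 11: append 39 -> window=[6, 39] -> max=39
step 12: append 21 -> window=[39, 21] -> max=39
step 13: append 20 -> window=[21, 20] -> max=21
step 14: append 25 -> window=[20, 25] -> max=25
step 15: append 13 -> window=[25, 13] -> max=25
Recorded maximums: 34 34 25 25 20 20 19 19 10 39 39 21 25 25
Changes between consecutive maximums: 7

Answer: 7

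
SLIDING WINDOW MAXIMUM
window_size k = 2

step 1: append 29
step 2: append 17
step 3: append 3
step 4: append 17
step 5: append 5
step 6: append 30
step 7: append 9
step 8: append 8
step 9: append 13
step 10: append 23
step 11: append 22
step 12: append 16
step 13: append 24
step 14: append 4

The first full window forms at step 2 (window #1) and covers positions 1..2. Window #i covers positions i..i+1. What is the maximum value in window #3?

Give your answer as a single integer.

step 1: append 29 -> window=[29] (not full yet)
step 2: append 17 -> window=[29, 17] -> max=29
step 3: append 3 -> window=[17, 3] -> max=17
step 4: append 17 -> window=[3, 17] -> max=17
Window #3 max = 17

Answer: 17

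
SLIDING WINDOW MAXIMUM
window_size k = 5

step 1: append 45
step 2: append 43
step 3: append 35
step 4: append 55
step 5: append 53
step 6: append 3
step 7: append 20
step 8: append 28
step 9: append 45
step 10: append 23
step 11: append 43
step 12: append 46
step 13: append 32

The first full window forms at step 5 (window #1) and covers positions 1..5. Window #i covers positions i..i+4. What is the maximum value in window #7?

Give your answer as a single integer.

step 1: append 45 -> window=[45] (not full yet)
step 2: append 43 -> window=[45, 43] (not full yet)
step 3: append 35 -> window=[45, 43, 35] (not full yet)
step 4: append 55 -> window=[45, 43, 35, 55] (not full yet)
step 5: append 53 -> window=[45, 43, 35, 55, 53] -> max=55
step 6: append 3 -> window=[43, 35, 55, 53, 3] -> max=55
step 7: append 20 -> window=[35, 55, 53, 3, 20] -> max=55
step 8: append 28 -> window=[55, 53, 3, 20, 28] -> max=55
step 9: append 45 -> window=[53, 3, 20, 28, 45] -> max=53
step 10: append 23 -> window=[3, 20, 28, 45, 23] -> max=45
step 11: append 43 -> window=[20, 28, 45, 23, 43] -> max=45
Window #7 max = 45

Answer: 45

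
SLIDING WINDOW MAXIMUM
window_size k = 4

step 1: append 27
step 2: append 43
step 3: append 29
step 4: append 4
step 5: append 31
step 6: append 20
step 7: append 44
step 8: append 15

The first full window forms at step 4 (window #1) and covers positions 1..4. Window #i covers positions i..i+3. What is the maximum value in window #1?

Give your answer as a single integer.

Answer: 43

Derivation:
step 1: append 27 -> window=[27] (not full yet)
step 2: append 43 -> window=[27, 43] (not full yet)
step 3: append 29 -> window=[27, 43, 29] (not full yet)
step 4: append 4 -> window=[27, 43, 29, 4] -> max=43
Window #1 max = 43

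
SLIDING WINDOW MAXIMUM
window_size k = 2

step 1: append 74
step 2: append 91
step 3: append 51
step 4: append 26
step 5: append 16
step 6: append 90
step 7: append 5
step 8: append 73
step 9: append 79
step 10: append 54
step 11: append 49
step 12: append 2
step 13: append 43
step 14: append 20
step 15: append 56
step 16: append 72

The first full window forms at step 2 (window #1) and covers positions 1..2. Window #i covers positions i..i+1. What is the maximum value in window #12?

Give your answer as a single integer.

step 1: append 74 -> window=[74] (not full yet)
step 2: append 91 -> window=[74, 91] -> max=91
step 3: append 51 -> window=[91, 51] -> max=91
step 4: append 26 -> window=[51, 26] -> max=51
step 5: append 16 -> window=[26, 16] -> max=26
step 6: append 90 -> window=[16, 90] -> max=90
step 7: append 5 -> window=[90, 5] -> max=90
step 8: append 73 -> window=[5, 73] -> max=73
step 9: append 79 -> window=[73, 79] -> max=79
step 10: append 54 -> window=[79, 54] -> max=79
step 11: append 49 -> window=[54, 49] -> max=54
step 12: append 2 -> window=[49, 2] -> max=49
step 13: append 43 -> window=[2, 43] -> max=43
Window #12 max = 43

Answer: 43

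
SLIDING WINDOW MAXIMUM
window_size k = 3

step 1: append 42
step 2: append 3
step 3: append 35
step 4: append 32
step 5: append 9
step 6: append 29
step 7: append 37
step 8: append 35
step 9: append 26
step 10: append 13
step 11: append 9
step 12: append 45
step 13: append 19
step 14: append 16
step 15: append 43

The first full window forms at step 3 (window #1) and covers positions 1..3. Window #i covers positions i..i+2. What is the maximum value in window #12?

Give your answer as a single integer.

step 1: append 42 -> window=[42] (not full yet)
step 2: append 3 -> window=[42, 3] (not full yet)
step 3: append 35 -> window=[42, 3, 35] -> max=42
step 4: append 32 -> window=[3, 35, 32] -> max=35
step 5: append 9 -> window=[35, 32, 9] -> max=35
step 6: append 29 -> window=[32, 9, 29] -> max=32
step 7: append 37 -> window=[9, 29, 37] -> max=37
step 8: append 35 -> window=[29, 37, 35] -> max=37
step 9: append 26 -> window=[37, 35, 26] -> max=37
step 10: append 13 -> window=[35, 26, 13] -> max=35
step 11: append 9 -> window=[26, 13, 9] -> max=26
step 12: append 45 -> window=[13, 9, 45] -> max=45
step 13: append 19 -> window=[9, 45, 19] -> max=45
step 14: append 16 -> window=[45, 19, 16] -> max=45
Window #12 max = 45

Answer: 45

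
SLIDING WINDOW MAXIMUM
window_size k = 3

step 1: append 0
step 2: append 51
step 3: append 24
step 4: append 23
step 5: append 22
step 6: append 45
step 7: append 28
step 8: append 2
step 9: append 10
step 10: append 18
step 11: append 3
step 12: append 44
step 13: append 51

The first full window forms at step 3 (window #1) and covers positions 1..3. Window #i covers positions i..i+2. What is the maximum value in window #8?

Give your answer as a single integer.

step 1: append 0 -> window=[0] (not full yet)
step 2: append 51 -> window=[0, 51] (not full yet)
step 3: append 24 -> window=[0, 51, 24] -> max=51
step 4: append 23 -> window=[51, 24, 23] -> max=51
step 5: append 22 -> window=[24, 23, 22] -> max=24
step 6: append 45 -> window=[23, 22, 45] -> max=45
step 7: append 28 -> window=[22, 45, 28] -> max=45
step 8: append 2 -> window=[45, 28, 2] -> max=45
step 9: append 10 -> window=[28, 2, 10] -> max=28
step 10: append 18 -> window=[2, 10, 18] -> max=18
Window #8 max = 18

Answer: 18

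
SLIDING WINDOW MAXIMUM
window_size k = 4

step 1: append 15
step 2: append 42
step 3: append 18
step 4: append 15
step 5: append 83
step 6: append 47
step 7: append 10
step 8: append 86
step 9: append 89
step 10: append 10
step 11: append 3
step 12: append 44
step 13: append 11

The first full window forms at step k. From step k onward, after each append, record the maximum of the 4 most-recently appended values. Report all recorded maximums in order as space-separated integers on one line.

Answer: 42 83 83 83 86 89 89 89 89 44

Derivation:
step 1: append 15 -> window=[15] (not full yet)
step 2: append 42 -> window=[15, 42] (not full yet)
step 3: append 18 -> window=[15, 42, 18] (not full yet)
step 4: append 15 -> window=[15, 42, 18, 15] -> max=42
step 5: append 83 -> window=[42, 18, 15, 83] -> max=83
step 6: append 47 -> window=[18, 15, 83, 47] -> max=83
step 7: append 10 -> window=[15, 83, 47, 10] -> max=83
step 8: append 86 -> window=[83, 47, 10, 86] -> max=86
step 9: append 89 -> window=[47, 10, 86, 89] -> max=89
step 10: append 10 -> window=[10, 86, 89, 10] -> max=89
step 11: append 3 -> window=[86, 89, 10, 3] -> max=89
step 12: append 44 -> window=[89, 10, 3, 44] -> max=89
step 13: append 11 -> window=[10, 3, 44, 11] -> max=44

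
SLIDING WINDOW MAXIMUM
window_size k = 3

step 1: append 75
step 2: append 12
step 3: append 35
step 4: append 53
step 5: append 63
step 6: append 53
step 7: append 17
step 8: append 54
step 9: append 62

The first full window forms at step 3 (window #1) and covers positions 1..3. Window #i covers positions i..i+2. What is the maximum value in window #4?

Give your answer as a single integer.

Answer: 63

Derivation:
step 1: append 75 -> window=[75] (not full yet)
step 2: append 12 -> window=[75, 12] (not full yet)
step 3: append 35 -> window=[75, 12, 35] -> max=75
step 4: append 53 -> window=[12, 35, 53] -> max=53
step 5: append 63 -> window=[35, 53, 63] -> max=63
step 6: append 53 -> window=[53, 63, 53] -> max=63
Window #4 max = 63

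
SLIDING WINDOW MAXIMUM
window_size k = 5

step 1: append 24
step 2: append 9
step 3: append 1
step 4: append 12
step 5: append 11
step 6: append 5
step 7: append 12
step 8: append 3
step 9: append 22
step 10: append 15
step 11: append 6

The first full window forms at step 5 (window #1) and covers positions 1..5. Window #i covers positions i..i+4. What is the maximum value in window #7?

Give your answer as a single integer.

Answer: 22

Derivation:
step 1: append 24 -> window=[24] (not full yet)
step 2: append 9 -> window=[24, 9] (not full yet)
step 3: append 1 -> window=[24, 9, 1] (not full yet)
step 4: append 12 -> window=[24, 9, 1, 12] (not full yet)
step 5: append 11 -> window=[24, 9, 1, 12, 11] -> max=24
step 6: append 5 -> window=[9, 1, 12, 11, 5] -> max=12
step 7: append 12 -> window=[1, 12, 11, 5, 12] -> max=12
step 8: append 3 -> window=[12, 11, 5, 12, 3] -> max=12
step 9: append 22 -> window=[11, 5, 12, 3, 22] -> max=22
step 10: append 15 -> window=[5, 12, 3, 22, 15] -> max=22
step 11: append 6 -> window=[12, 3, 22, 15, 6] -> max=22
Window #7 max = 22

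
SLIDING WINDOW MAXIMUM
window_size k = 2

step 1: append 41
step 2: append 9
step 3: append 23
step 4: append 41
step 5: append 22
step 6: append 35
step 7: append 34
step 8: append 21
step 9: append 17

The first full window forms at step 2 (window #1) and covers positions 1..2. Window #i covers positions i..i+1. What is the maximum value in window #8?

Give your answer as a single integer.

step 1: append 41 -> window=[41] (not full yet)
step 2: append 9 -> window=[41, 9] -> max=41
step 3: append 23 -> window=[9, 23] -> max=23
step 4: append 41 -> window=[23, 41] -> max=41
step 5: append 22 -> window=[41, 22] -> max=41
step 6: append 35 -> window=[22, 35] -> max=35
step 7: append 34 -> window=[35, 34] -> max=35
step 8: append 21 -> window=[34, 21] -> max=34
step 9: append 17 -> window=[21, 17] -> max=21
Window #8 max = 21

Answer: 21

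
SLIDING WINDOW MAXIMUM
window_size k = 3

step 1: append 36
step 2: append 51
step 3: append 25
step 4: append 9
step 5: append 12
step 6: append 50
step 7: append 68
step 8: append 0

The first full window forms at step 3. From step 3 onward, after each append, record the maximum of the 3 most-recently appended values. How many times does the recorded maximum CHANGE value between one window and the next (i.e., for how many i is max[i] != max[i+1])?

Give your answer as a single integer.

step 1: append 36 -> window=[36] (not full yet)
step 2: append 51 -> window=[36, 51] (not full yet)
step 3: append 25 -> window=[36, 51, 25] -> max=51
step 4: append 9 -> window=[51, 25, 9] -> max=51
step 5: append 12 -> window=[25, 9, 12] -> max=25
step 6: append 50 -> window=[9, 12, 50] -> max=50
step 7: append 68 -> window=[12, 50, 68] -> max=68
step 8: append 0 -> window=[50, 68, 0] -> max=68
Recorded maximums: 51 51 25 50 68 68
Changes between consecutive maximums: 3

Answer: 3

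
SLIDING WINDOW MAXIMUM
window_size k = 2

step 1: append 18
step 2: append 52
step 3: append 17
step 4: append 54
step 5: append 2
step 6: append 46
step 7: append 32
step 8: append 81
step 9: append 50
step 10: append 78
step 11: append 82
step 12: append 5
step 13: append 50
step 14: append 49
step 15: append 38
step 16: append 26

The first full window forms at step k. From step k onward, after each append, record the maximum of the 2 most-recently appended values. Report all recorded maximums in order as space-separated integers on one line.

Answer: 52 52 54 54 46 46 81 81 78 82 82 50 50 49 38

Derivation:
step 1: append 18 -> window=[18] (not full yet)
step 2: append 52 -> window=[18, 52] -> max=52
step 3: append 17 -> window=[52, 17] -> max=52
step 4: append 54 -> window=[17, 54] -> max=54
step 5: append 2 -> window=[54, 2] -> max=54
step 6: append 46 -> window=[2, 46] -> max=46
step 7: append 32 -> window=[46, 32] -> max=46
step 8: append 81 -> window=[32, 81] -> max=81
step 9: append 50 -> window=[81, 50] -> max=81
step 10: append 78 -> window=[50, 78] -> max=78
step 11: append 82 -> window=[78, 82] -> max=82
step 12: append 5 -> window=[82, 5] -> max=82
step 13: append 50 -> window=[5, 50] -> max=50
step 14: append 49 -> window=[50, 49] -> max=50
step 15: append 38 -> window=[49, 38] -> max=49
step 16: append 26 -> window=[38, 26] -> max=38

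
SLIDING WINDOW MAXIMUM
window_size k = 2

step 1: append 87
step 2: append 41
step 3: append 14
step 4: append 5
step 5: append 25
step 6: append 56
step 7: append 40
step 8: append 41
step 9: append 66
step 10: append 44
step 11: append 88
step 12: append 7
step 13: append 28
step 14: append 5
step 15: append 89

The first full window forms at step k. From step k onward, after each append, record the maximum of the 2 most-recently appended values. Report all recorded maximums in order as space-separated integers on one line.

step 1: append 87 -> window=[87] (not full yet)
step 2: append 41 -> window=[87, 41] -> max=87
step 3: append 14 -> window=[41, 14] -> max=41
step 4: append 5 -> window=[14, 5] -> max=14
step 5: append 25 -> window=[5, 25] -> max=25
step 6: append 56 -> window=[25, 56] -> max=56
step 7: append 40 -> window=[56, 40] -> max=56
step 8: append 41 -> window=[40, 41] -> max=41
step 9: append 66 -> window=[41, 66] -> max=66
step 10: append 44 -> window=[66, 44] -> max=66
step 11: append 88 -> window=[44, 88] -> max=88
step 12: append 7 -> window=[88, 7] -> max=88
step 13: append 28 -> window=[7, 28] -> max=28
step 14: append 5 -> window=[28, 5] -> max=28
step 15: append 89 -> window=[5, 89] -> max=89

Answer: 87 41 14 25 56 56 41 66 66 88 88 28 28 89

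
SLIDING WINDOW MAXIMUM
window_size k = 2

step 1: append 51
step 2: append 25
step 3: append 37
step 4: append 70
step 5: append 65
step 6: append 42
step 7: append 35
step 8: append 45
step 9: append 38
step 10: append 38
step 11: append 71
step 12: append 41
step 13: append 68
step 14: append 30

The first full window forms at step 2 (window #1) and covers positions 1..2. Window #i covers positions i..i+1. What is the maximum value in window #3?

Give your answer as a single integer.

step 1: append 51 -> window=[51] (not full yet)
step 2: append 25 -> window=[51, 25] -> max=51
step 3: append 37 -> window=[25, 37] -> max=37
step 4: append 70 -> window=[37, 70] -> max=70
Window #3 max = 70

Answer: 70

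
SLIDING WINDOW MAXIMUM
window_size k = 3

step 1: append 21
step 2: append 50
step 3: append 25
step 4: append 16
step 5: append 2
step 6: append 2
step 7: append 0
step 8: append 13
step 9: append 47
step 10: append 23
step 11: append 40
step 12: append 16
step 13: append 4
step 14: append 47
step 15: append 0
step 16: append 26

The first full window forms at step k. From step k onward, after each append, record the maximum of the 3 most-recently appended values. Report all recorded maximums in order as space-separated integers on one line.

step 1: append 21 -> window=[21] (not full yet)
step 2: append 50 -> window=[21, 50] (not full yet)
step 3: append 25 -> window=[21, 50, 25] -> max=50
step 4: append 16 -> window=[50, 25, 16] -> max=50
step 5: append 2 -> window=[25, 16, 2] -> max=25
step 6: append 2 -> window=[16, 2, 2] -> max=16
step 7: append 0 -> window=[2, 2, 0] -> max=2
step 8: append 13 -> window=[2, 0, 13] -> max=13
step 9: append 47 -> window=[0, 13, 47] -> max=47
step 10: append 23 -> window=[13, 47, 23] -> max=47
step 11: append 40 -> window=[47, 23, 40] -> max=47
step 12: append 16 -> window=[23, 40, 16] -> max=40
step 13: append 4 -> window=[40, 16, 4] -> max=40
step 14: append 47 -> window=[16, 4, 47] -> max=47
step 15: append 0 -> window=[4, 47, 0] -> max=47
step 16: append 26 -> window=[47, 0, 26] -> max=47

Answer: 50 50 25 16 2 13 47 47 47 40 40 47 47 47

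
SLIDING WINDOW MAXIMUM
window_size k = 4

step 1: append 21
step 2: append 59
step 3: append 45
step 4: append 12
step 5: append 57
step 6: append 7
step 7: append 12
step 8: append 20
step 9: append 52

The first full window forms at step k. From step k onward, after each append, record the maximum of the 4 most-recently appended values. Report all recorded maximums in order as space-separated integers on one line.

step 1: append 21 -> window=[21] (not full yet)
step 2: append 59 -> window=[21, 59] (not full yet)
step 3: append 45 -> window=[21, 59, 45] (not full yet)
step 4: append 12 -> window=[21, 59, 45, 12] -> max=59
step 5: append 57 -> window=[59, 45, 12, 57] -> max=59
step 6: append 7 -> window=[45, 12, 57, 7] -> max=57
step 7: append 12 -> window=[12, 57, 7, 12] -> max=57
step 8: append 20 -> window=[57, 7, 12, 20] -> max=57
step 9: append 52 -> window=[7, 12, 20, 52] -> max=52

Answer: 59 59 57 57 57 52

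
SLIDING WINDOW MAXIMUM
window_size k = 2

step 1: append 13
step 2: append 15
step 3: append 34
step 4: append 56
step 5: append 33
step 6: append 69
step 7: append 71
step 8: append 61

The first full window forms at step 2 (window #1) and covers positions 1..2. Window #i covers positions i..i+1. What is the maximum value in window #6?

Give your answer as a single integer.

step 1: append 13 -> window=[13] (not full yet)
step 2: append 15 -> window=[13, 15] -> max=15
step 3: append 34 -> window=[15, 34] -> max=34
step 4: append 56 -> window=[34, 56] -> max=56
step 5: append 33 -> window=[56, 33] -> max=56
step 6: append 69 -> window=[33, 69] -> max=69
step 7: append 71 -> window=[69, 71] -> max=71
Window #6 max = 71

Answer: 71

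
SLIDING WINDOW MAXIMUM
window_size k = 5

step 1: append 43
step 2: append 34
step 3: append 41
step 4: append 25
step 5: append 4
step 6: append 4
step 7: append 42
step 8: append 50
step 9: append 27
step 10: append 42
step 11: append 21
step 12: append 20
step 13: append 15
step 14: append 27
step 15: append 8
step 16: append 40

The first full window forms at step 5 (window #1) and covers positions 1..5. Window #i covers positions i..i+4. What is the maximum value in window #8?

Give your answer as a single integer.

step 1: append 43 -> window=[43] (not full yet)
step 2: append 34 -> window=[43, 34] (not full yet)
step 3: append 41 -> window=[43, 34, 41] (not full yet)
step 4: append 25 -> window=[43, 34, 41, 25] (not full yet)
step 5: append 4 -> window=[43, 34, 41, 25, 4] -> max=43
step 6: append 4 -> window=[34, 41, 25, 4, 4] -> max=41
step 7: append 42 -> window=[41, 25, 4, 4, 42] -> max=42
step 8: append 50 -> window=[25, 4, 4, 42, 50] -> max=50
step 9: append 27 -> window=[4, 4, 42, 50, 27] -> max=50
step 10: append 42 -> window=[4, 42, 50, 27, 42] -> max=50
step 11: append 21 -> window=[42, 50, 27, 42, 21] -> max=50
step 12: append 20 -> window=[50, 27, 42, 21, 20] -> max=50
Window #8 max = 50

Answer: 50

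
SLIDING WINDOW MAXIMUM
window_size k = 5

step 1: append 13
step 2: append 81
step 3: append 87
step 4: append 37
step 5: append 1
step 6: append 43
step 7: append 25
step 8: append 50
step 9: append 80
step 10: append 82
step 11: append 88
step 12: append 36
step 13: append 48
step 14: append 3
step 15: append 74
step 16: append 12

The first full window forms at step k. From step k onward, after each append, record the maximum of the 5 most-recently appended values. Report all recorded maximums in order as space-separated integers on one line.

Answer: 87 87 87 50 80 82 88 88 88 88 88 74

Derivation:
step 1: append 13 -> window=[13] (not full yet)
step 2: append 81 -> window=[13, 81] (not full yet)
step 3: append 87 -> window=[13, 81, 87] (not full yet)
step 4: append 37 -> window=[13, 81, 87, 37] (not full yet)
step 5: append 1 -> window=[13, 81, 87, 37, 1] -> max=87
step 6: append 43 -> window=[81, 87, 37, 1, 43] -> max=87
step 7: append 25 -> window=[87, 37, 1, 43, 25] -> max=87
step 8: append 50 -> window=[37, 1, 43, 25, 50] -> max=50
step 9: append 80 -> window=[1, 43, 25, 50, 80] -> max=80
step 10: append 82 -> window=[43, 25, 50, 80, 82] -> max=82
step 11: append 88 -> window=[25, 50, 80, 82, 88] -> max=88
step 12: append 36 -> window=[50, 80, 82, 88, 36] -> max=88
step 13: append 48 -> window=[80, 82, 88, 36, 48] -> max=88
step 14: append 3 -> window=[82, 88, 36, 48, 3] -> max=88
step 15: append 74 -> window=[88, 36, 48, 3, 74] -> max=88
step 16: append 12 -> window=[36, 48, 3, 74, 12] -> max=74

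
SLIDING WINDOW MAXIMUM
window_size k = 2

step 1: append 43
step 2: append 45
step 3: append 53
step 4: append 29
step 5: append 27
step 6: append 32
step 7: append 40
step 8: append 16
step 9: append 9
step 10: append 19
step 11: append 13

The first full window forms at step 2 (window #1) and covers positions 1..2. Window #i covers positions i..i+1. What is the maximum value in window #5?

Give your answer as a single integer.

step 1: append 43 -> window=[43] (not full yet)
step 2: append 45 -> window=[43, 45] -> max=45
step 3: append 53 -> window=[45, 53] -> max=53
step 4: append 29 -> window=[53, 29] -> max=53
step 5: append 27 -> window=[29, 27] -> max=29
step 6: append 32 -> window=[27, 32] -> max=32
Window #5 max = 32

Answer: 32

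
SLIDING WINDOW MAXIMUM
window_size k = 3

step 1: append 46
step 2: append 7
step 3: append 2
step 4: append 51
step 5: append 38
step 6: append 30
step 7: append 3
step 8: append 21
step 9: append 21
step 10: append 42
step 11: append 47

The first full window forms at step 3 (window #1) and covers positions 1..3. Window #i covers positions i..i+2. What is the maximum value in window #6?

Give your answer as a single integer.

Answer: 30

Derivation:
step 1: append 46 -> window=[46] (not full yet)
step 2: append 7 -> window=[46, 7] (not full yet)
step 3: append 2 -> window=[46, 7, 2] -> max=46
step 4: append 51 -> window=[7, 2, 51] -> max=51
step 5: append 38 -> window=[2, 51, 38] -> max=51
step 6: append 30 -> window=[51, 38, 30] -> max=51
step 7: append 3 -> window=[38, 30, 3] -> max=38
step 8: append 21 -> window=[30, 3, 21] -> max=30
Window #6 max = 30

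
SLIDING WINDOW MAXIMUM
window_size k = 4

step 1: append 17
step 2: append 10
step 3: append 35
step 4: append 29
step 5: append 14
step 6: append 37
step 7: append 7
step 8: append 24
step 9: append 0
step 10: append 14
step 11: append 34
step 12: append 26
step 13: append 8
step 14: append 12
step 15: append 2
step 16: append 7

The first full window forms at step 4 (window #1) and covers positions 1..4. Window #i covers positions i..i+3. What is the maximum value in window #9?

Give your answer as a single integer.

Answer: 34

Derivation:
step 1: append 17 -> window=[17] (not full yet)
step 2: append 10 -> window=[17, 10] (not full yet)
step 3: append 35 -> window=[17, 10, 35] (not full yet)
step 4: append 29 -> window=[17, 10, 35, 29] -> max=35
step 5: append 14 -> window=[10, 35, 29, 14] -> max=35
step 6: append 37 -> window=[35, 29, 14, 37] -> max=37
step 7: append 7 -> window=[29, 14, 37, 7] -> max=37
step 8: append 24 -> window=[14, 37, 7, 24] -> max=37
step 9: append 0 -> window=[37, 7, 24, 0] -> max=37
step 10: append 14 -> window=[7, 24, 0, 14] -> max=24
step 11: append 34 -> window=[24, 0, 14, 34] -> max=34
step 12: append 26 -> window=[0, 14, 34, 26] -> max=34
Window #9 max = 34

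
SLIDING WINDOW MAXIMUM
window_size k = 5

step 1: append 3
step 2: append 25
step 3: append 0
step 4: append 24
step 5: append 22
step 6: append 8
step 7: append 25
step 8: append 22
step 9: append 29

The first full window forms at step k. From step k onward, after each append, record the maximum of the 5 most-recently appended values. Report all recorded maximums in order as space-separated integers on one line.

Answer: 25 25 25 25 29

Derivation:
step 1: append 3 -> window=[3] (not full yet)
step 2: append 25 -> window=[3, 25] (not full yet)
step 3: append 0 -> window=[3, 25, 0] (not full yet)
step 4: append 24 -> window=[3, 25, 0, 24] (not full yet)
step 5: append 22 -> window=[3, 25, 0, 24, 22] -> max=25
step 6: append 8 -> window=[25, 0, 24, 22, 8] -> max=25
step 7: append 25 -> window=[0, 24, 22, 8, 25] -> max=25
step 8: append 22 -> window=[24, 22, 8, 25, 22] -> max=25
step 9: append 29 -> window=[22, 8, 25, 22, 29] -> max=29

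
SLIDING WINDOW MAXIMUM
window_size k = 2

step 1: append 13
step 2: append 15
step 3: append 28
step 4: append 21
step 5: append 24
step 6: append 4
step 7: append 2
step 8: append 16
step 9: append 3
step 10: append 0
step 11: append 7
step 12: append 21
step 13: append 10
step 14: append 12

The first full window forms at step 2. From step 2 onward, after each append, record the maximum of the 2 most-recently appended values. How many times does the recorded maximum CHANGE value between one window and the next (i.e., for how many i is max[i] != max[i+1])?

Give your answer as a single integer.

step 1: append 13 -> window=[13] (not full yet)
step 2: append 15 -> window=[13, 15] -> max=15
step 3: append 28 -> window=[15, 28] -> max=28
step 4: append 21 -> window=[28, 21] -> max=28
step 5: append 24 -> window=[21, 24] -> max=24
step 6: append 4 -> window=[24, 4] -> max=24
step 7: append 2 -> window=[4, 2] -> max=4
step 8: append 16 -> window=[2, 16] -> max=16
step 9: append 3 -> window=[16, 3] -> max=16
step 10: append 0 -> window=[3, 0] -> max=3
step 11: append 7 -> window=[0, 7] -> max=7
step 12: append 21 -> window=[7, 21] -> max=21
step 13: append 10 -> window=[21, 10] -> max=21
step 14: append 12 -> window=[10, 12] -> max=12
Recorded maximums: 15 28 28 24 24 4 16 16 3 7 21 21 12
Changes between consecutive maximums: 8

Answer: 8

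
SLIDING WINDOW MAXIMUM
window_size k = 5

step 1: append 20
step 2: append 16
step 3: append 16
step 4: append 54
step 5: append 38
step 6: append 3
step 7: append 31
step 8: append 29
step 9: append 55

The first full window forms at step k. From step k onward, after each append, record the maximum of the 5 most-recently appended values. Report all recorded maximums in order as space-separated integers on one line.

step 1: append 20 -> window=[20] (not full yet)
step 2: append 16 -> window=[20, 16] (not full yet)
step 3: append 16 -> window=[20, 16, 16] (not full yet)
step 4: append 54 -> window=[20, 16, 16, 54] (not full yet)
step 5: append 38 -> window=[20, 16, 16, 54, 38] -> max=54
step 6: append 3 -> window=[16, 16, 54, 38, 3] -> max=54
step 7: append 31 -> window=[16, 54, 38, 3, 31] -> max=54
step 8: append 29 -> window=[54, 38, 3, 31, 29] -> max=54
step 9: append 55 -> window=[38, 3, 31, 29, 55] -> max=55

Answer: 54 54 54 54 55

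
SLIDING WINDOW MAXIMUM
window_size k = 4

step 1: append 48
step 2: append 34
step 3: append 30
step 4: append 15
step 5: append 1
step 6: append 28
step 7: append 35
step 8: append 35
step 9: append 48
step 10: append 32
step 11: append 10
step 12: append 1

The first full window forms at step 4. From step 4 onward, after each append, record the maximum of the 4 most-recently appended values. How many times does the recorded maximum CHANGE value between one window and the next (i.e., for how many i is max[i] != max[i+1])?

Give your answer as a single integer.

Answer: 4

Derivation:
step 1: append 48 -> window=[48] (not full yet)
step 2: append 34 -> window=[48, 34] (not full yet)
step 3: append 30 -> window=[48, 34, 30] (not full yet)
step 4: append 15 -> window=[48, 34, 30, 15] -> max=48
step 5: append 1 -> window=[34, 30, 15, 1] -> max=34
step 6: append 28 -> window=[30, 15, 1, 28] -> max=30
step 7: append 35 -> window=[15, 1, 28, 35] -> max=35
step 8: append 35 -> window=[1, 28, 35, 35] -> max=35
step 9: append 48 -> window=[28, 35, 35, 48] -> max=48
step 10: append 32 -> window=[35, 35, 48, 32] -> max=48
step 11: append 10 -> window=[35, 48, 32, 10] -> max=48
step 12: append 1 -> window=[48, 32, 10, 1] -> max=48
Recorded maximums: 48 34 30 35 35 48 48 48 48
Changes between consecutive maximums: 4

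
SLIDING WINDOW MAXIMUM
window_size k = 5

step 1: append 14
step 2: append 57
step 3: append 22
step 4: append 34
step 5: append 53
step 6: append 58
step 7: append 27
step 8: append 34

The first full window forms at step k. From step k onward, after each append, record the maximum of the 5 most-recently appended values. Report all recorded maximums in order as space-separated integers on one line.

Answer: 57 58 58 58

Derivation:
step 1: append 14 -> window=[14] (not full yet)
step 2: append 57 -> window=[14, 57] (not full yet)
step 3: append 22 -> window=[14, 57, 22] (not full yet)
step 4: append 34 -> window=[14, 57, 22, 34] (not full yet)
step 5: append 53 -> window=[14, 57, 22, 34, 53] -> max=57
step 6: append 58 -> window=[57, 22, 34, 53, 58] -> max=58
step 7: append 27 -> window=[22, 34, 53, 58, 27] -> max=58
step 8: append 34 -> window=[34, 53, 58, 27, 34] -> max=58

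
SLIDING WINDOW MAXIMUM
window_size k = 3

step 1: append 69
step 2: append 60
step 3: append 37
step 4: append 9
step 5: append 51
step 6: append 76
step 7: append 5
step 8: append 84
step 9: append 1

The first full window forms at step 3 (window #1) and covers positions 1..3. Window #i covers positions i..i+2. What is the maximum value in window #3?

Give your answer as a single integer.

step 1: append 69 -> window=[69] (not full yet)
step 2: append 60 -> window=[69, 60] (not full yet)
step 3: append 37 -> window=[69, 60, 37] -> max=69
step 4: append 9 -> window=[60, 37, 9] -> max=60
step 5: append 51 -> window=[37, 9, 51] -> max=51
Window #3 max = 51

Answer: 51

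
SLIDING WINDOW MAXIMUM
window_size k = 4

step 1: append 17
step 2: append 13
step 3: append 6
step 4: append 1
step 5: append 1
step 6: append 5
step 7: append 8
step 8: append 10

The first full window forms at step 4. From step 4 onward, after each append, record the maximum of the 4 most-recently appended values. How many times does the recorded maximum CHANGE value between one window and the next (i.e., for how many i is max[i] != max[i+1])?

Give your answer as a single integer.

Answer: 4

Derivation:
step 1: append 17 -> window=[17] (not full yet)
step 2: append 13 -> window=[17, 13] (not full yet)
step 3: append 6 -> window=[17, 13, 6] (not full yet)
step 4: append 1 -> window=[17, 13, 6, 1] -> max=17
step 5: append 1 -> window=[13, 6, 1, 1] -> max=13
step 6: append 5 -> window=[6, 1, 1, 5] -> max=6
step 7: append 8 -> window=[1, 1, 5, 8] -> max=8
step 8: append 10 -> window=[1, 5, 8, 10] -> max=10
Recorded maximums: 17 13 6 8 10
Changes between consecutive maximums: 4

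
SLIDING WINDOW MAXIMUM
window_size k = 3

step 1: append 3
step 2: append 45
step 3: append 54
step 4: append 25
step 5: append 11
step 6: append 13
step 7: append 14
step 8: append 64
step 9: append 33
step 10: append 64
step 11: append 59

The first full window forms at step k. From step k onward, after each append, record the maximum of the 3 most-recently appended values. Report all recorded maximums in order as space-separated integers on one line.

Answer: 54 54 54 25 14 64 64 64 64

Derivation:
step 1: append 3 -> window=[3] (not full yet)
step 2: append 45 -> window=[3, 45] (not full yet)
step 3: append 54 -> window=[3, 45, 54] -> max=54
step 4: append 25 -> window=[45, 54, 25] -> max=54
step 5: append 11 -> window=[54, 25, 11] -> max=54
step 6: append 13 -> window=[25, 11, 13] -> max=25
step 7: append 14 -> window=[11, 13, 14] -> max=14
step 8: append 64 -> window=[13, 14, 64] -> max=64
step 9: append 33 -> window=[14, 64, 33] -> max=64
step 10: append 64 -> window=[64, 33, 64] -> max=64
step 11: append 59 -> window=[33, 64, 59] -> max=64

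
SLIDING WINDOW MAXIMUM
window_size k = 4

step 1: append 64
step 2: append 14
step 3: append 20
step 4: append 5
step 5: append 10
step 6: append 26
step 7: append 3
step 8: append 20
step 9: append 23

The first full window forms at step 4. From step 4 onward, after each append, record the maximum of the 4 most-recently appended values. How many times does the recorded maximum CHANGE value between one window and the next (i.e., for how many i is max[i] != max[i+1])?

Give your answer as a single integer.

Answer: 2

Derivation:
step 1: append 64 -> window=[64] (not full yet)
step 2: append 14 -> window=[64, 14] (not full yet)
step 3: append 20 -> window=[64, 14, 20] (not full yet)
step 4: append 5 -> window=[64, 14, 20, 5] -> max=64
step 5: append 10 -> window=[14, 20, 5, 10] -> max=20
step 6: append 26 -> window=[20, 5, 10, 26] -> max=26
step 7: append 3 -> window=[5, 10, 26, 3] -> max=26
step 8: append 20 -> window=[10, 26, 3, 20] -> max=26
step 9: append 23 -> window=[26, 3, 20, 23] -> max=26
Recorded maximums: 64 20 26 26 26 26
Changes between consecutive maximums: 2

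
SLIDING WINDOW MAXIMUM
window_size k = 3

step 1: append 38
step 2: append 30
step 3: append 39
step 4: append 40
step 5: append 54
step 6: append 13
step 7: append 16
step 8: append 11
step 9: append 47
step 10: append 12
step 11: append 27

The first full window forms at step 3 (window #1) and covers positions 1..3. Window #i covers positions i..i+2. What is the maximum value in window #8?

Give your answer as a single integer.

Answer: 47

Derivation:
step 1: append 38 -> window=[38] (not full yet)
step 2: append 30 -> window=[38, 30] (not full yet)
step 3: append 39 -> window=[38, 30, 39] -> max=39
step 4: append 40 -> window=[30, 39, 40] -> max=40
step 5: append 54 -> window=[39, 40, 54] -> max=54
step 6: append 13 -> window=[40, 54, 13] -> max=54
step 7: append 16 -> window=[54, 13, 16] -> max=54
step 8: append 11 -> window=[13, 16, 11] -> max=16
step 9: append 47 -> window=[16, 11, 47] -> max=47
step 10: append 12 -> window=[11, 47, 12] -> max=47
Window #8 max = 47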